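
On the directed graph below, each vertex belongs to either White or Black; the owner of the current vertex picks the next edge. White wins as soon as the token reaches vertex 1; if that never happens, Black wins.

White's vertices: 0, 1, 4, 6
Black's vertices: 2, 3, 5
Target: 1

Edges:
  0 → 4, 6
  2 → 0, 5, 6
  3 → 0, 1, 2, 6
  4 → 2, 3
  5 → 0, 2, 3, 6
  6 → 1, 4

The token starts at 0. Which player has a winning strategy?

A0 = {1}
A1: add {6} — 6 (White) has 6→1.
A2: add {0} — 0 (White) has 0→6.
A3 = A2; e.g. 2 (Black) can still go to 5. Fixed point.
0 ∈ A2, so White can force the target.

White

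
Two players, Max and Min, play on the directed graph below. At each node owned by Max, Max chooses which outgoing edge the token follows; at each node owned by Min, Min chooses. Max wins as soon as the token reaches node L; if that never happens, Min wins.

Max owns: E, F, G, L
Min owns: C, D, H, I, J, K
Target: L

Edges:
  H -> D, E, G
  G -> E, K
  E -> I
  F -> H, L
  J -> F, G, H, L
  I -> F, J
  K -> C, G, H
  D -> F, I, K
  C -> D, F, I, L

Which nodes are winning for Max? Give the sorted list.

A0 = {L}
A1: add {F} — F (Max) has F→L.
A2 = A1; e.g. C (Min) can still go to D. Fixed point.
Max's winning region = {F, L}.

F, L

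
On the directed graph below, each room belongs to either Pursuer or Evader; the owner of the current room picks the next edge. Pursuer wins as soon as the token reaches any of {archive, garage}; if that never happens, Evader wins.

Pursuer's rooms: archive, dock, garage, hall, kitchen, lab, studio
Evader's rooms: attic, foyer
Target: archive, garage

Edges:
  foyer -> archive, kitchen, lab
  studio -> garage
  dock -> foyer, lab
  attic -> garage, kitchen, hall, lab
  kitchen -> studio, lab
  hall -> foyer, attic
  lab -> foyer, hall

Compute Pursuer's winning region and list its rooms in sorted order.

archive, garage, kitchen, studio

A0 = {archive, garage}
A1: add {studio} — studio (Pursuer) has studio→garage.
A2: add {kitchen} — kitchen (Pursuer) has kitchen→studio.
A3 = A2; e.g. foyer (Evader) can still go to lab. Fixed point.
Pursuer's winning region = {archive, garage, kitchen, studio}.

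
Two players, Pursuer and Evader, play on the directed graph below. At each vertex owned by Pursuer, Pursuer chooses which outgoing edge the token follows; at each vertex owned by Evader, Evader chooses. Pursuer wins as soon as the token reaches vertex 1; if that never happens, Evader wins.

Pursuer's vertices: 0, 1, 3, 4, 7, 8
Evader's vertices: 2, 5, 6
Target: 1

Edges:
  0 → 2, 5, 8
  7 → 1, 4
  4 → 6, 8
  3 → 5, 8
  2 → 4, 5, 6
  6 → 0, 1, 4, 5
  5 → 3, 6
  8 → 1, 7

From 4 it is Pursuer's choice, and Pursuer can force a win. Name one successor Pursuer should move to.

A0 = {1}
A1: add {7, 8} — 7 (Pursuer) has 7→1; 8 (Pursuer) has 8→1.
A2: add {0, 3, 4} — 0 (Pursuer) has 0→8; 3 (Pursuer) has 3→8; 4 (Pursuer) has 4→8.
A3 = A2; e.g. 2 (Evader) can still go to 5. Fixed point.
From 4, successor 8 is in the attractor (rank 1); the other successor 6 is not.

8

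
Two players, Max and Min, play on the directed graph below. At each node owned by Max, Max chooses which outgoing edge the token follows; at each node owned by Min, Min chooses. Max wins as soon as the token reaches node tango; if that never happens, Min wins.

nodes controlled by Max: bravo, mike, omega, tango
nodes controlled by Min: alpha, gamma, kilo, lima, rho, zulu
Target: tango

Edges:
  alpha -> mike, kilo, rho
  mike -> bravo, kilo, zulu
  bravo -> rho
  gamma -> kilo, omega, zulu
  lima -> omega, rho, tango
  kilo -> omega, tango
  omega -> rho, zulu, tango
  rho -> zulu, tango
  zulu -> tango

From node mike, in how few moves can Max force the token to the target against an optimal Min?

2

A0 = {tango}
A1: add {omega, zulu} — omega (Max) has omega→tango; zulu (Min): all of {tango} already in.
A2: add {kilo, mike, rho} — mike (Max) has mike→zulu; kilo (Min): all of {omega, tango} already in; rho (Min): all of {zulu, tango} already in.
mike enters the attractor at level 2, so Max can force the target in 2 moves from there.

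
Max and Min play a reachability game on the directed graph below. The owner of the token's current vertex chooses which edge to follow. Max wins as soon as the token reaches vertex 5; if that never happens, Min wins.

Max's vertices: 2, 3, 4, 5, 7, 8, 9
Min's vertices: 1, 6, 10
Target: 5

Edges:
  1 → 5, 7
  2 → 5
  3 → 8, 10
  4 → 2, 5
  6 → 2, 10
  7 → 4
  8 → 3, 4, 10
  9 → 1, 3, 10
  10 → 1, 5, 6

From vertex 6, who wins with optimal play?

A0 = {5}
A1: add {2, 4} — 2 (Max) has 2→5; 4 (Max) has 4→5.
A2: add {7, 8} — 7 (Max) has 7→4; 8 (Max) has 8→4.
A3: add {1, 3} — 1 (Min): all of {5, 7} already in; 3 (Max) has 3→8.
A4: add {9} — 9 (Max) has 9→1.
A5 = A4; e.g. 6 (Min) can still go to 10. Fixed point.
6 never enters the attractor, so Min can avoid the target forever.

Min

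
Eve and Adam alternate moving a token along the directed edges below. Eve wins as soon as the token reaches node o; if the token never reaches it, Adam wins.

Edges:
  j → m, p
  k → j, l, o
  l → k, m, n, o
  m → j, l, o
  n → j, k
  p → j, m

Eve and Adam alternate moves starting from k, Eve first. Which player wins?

Track states (vertex, player-to-move).
A0 = {(o,Eve), (o,Adam)}
A1: add {(k,Eve), (l,Eve), (m,Eve)}.
(k,Eve) ∈ A1 ⇒ Eve forces the target.

Eve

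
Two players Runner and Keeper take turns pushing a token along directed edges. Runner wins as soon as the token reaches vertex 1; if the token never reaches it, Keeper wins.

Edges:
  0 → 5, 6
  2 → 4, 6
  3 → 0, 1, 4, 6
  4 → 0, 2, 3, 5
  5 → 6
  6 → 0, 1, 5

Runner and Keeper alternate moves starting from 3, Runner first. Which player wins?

Runner

Track states (vertex, player-to-move).
A0 = {(1,Runner), (1,Keeper)}
A1: add {(3,Runner), (6,Runner)}.
(3,Runner) ∈ A1 ⇒ Runner forces the target.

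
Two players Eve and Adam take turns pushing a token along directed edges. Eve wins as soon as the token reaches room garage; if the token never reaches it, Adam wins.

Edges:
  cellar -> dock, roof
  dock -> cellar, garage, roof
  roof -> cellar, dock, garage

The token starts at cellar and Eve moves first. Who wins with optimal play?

Adam

Track states (vertex, player-to-move).
A0 = {(garage,Eve), (garage,Adam)}
A1: add {(dock,Eve), (roof,Eve)}.
A2: add {(cellar,Adam)}.
A3 = A2; e.g. (cellar,Eve) stays out. (cellar,Eve) never enters ⇒ Adam avoids the target.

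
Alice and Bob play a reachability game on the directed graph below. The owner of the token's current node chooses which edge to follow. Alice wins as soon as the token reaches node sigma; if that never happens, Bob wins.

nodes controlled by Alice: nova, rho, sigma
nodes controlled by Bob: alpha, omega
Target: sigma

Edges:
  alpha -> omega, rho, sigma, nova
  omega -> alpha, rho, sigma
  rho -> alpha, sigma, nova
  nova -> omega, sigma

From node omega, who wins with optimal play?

Bob

A0 = {sigma}
A1: add {nova, rho} — rho (Alice) has rho→sigma; nova (Alice) has nova→sigma.
A2 = A1; e.g. alpha (Bob) can still go to omega. Fixed point.
omega never enters the attractor, so Bob can avoid the target forever.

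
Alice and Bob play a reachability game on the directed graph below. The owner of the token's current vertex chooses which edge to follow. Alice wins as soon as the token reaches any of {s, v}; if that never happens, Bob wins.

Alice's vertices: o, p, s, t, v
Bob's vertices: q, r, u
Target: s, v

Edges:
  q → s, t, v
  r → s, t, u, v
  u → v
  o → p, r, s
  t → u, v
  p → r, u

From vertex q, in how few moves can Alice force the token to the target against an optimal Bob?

A0 = {s, v}
A1: add {o, t, u} — o (Alice) has o→s; t (Alice) has t→v; u (Bob): all of {v} already in.
A2: add {p, q, r} — p (Alice) has p→u; q (Bob): all of {s, t, v} already in; r (Bob): all of {s, t, u, v} already in.
A2 = all vertices. Fixed point.
q enters the attractor at level 2, so Alice can force the target in 2 moves from there.

2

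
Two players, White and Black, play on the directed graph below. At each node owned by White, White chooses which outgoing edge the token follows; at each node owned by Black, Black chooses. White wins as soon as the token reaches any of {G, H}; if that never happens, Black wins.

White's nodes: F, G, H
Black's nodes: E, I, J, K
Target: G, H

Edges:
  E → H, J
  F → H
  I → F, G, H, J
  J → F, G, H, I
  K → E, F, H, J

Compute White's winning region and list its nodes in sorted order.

F, G, H

A0 = {G, H}
A1: add {F} — F (White) has F→H.
A2 = A1; e.g. E (Black) can still go to J. Fixed point.
White's winning region = {F, G, H}.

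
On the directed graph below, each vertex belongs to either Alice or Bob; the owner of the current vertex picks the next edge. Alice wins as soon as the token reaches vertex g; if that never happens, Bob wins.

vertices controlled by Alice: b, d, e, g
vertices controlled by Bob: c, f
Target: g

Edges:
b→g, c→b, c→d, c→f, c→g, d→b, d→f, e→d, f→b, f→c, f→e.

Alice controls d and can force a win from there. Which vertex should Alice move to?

b

A0 = {g}
A1: add {b} — b (Alice) has b→g.
A2: add {d} — d (Alice) has d→b.
A3: add {e} — e (Alice) has e→d.
A4 = A3; e.g. c (Bob) can still go to f. Fixed point.
From d, successor b is in the attractor (rank 1); the other successor f is not.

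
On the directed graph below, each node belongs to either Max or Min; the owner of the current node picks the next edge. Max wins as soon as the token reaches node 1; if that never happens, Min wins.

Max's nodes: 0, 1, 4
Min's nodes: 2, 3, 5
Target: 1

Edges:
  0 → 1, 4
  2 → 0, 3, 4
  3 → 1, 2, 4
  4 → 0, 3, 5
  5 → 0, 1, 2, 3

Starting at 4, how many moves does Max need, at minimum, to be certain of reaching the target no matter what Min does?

A0 = {1}
A1: add {0} — 0 (Max) has 0→1.
A2: add {4} — 4 (Max) has 4→0.
A3 = A2; e.g. 2 (Min) can still go to 3. Fixed point.
4 enters the attractor at level 2, so Max can force the target in 2 moves from there.

2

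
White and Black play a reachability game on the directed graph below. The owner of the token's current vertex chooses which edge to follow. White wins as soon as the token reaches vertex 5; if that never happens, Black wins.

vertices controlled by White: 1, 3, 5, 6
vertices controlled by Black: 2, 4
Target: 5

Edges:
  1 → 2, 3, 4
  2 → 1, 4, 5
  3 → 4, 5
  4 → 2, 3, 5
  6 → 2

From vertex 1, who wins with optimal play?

White

A0 = {5}
A1: add {3} — 3 (White) has 3→5.
A2: add {1} — 1 (White) has 1→3.
A3 = A2; e.g. 2 (Black) can still go to 4. Fixed point.
1 ∈ A2, so White can force the target.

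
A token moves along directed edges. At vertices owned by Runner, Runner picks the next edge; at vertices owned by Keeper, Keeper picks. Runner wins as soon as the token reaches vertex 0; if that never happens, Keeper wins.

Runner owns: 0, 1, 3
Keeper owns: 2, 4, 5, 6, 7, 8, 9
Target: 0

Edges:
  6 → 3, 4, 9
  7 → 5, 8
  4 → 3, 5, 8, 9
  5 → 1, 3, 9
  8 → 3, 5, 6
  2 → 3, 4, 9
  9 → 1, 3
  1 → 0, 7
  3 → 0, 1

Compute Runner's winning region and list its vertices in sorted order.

0, 1, 3, 5, 9

A0 = {0}
A1: add {1, 3} — 1 (Runner) has 1→0; 3 (Runner) has 3→0.
A2: add {9} — 9 (Keeper): all of {1, 3} already in.
A3: add {5} — 5 (Keeper): all of {1, 3, 9} already in.
A4 = A3; e.g. 2 (Keeper) can still go to 4. Fixed point.
Runner's winning region = {0, 1, 3, 5, 9}.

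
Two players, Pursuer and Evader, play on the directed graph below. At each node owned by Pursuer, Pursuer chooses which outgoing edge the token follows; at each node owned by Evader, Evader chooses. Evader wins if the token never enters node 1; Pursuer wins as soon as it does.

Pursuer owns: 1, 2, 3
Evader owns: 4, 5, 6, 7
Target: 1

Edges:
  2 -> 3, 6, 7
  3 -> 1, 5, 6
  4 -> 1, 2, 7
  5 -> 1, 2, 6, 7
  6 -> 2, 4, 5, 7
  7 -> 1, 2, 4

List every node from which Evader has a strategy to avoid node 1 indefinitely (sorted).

4, 5, 6, 7

A0 = {1}
A1: add {3} — 3 (Pursuer) has 3→1.
A2: add {2} — 2 (Pursuer) has 2→3.
A3 = A2; e.g. 4 (Evader) can still go to 7. Fixed point.
Pursuer's attractor = {1, 2, 3}; Evader avoids the target exactly from the complement.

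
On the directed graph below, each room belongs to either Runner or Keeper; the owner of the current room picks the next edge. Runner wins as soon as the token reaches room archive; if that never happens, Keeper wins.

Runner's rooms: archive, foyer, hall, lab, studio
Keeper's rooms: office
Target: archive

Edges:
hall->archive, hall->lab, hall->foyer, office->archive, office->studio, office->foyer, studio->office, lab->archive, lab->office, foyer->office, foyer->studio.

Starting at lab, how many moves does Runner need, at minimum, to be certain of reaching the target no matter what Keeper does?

A0 = {archive}
A1: add {hall, lab} — hall (Runner) has hall→archive; lab (Runner) has lab→archive.
A2 = A1; e.g. office (Keeper) can still go to studio. Fixed point.
lab enters the attractor at level 1, so Runner can force the target in 1 move from there.

1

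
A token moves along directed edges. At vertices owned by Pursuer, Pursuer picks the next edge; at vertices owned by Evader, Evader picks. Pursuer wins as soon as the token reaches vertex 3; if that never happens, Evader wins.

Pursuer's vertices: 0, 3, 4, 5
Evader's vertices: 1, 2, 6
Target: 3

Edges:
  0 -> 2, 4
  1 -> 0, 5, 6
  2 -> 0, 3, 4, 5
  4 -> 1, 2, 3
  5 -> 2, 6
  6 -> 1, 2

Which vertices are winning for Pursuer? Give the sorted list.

A0 = {3}
A1: add {4} — 4 (Pursuer) has 4→3.
A2: add {0} — 0 (Pursuer) has 0→4.
A3 = A2; e.g. 1 (Evader) can still go to 5. Fixed point.
Pursuer's winning region = {0, 3, 4}.

0, 3, 4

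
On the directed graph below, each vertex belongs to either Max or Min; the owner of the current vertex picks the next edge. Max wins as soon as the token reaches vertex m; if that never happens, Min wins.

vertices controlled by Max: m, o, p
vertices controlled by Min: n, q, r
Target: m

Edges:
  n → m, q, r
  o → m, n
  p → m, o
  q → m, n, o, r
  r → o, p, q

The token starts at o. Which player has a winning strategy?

Max

A0 = {m}
A1: add {o, p} — o (Max) has o→m; p (Max) has p→m.
A2 = A1; e.g. n (Min) can still go to q. Fixed point.
o ∈ A1, so Max can force the target.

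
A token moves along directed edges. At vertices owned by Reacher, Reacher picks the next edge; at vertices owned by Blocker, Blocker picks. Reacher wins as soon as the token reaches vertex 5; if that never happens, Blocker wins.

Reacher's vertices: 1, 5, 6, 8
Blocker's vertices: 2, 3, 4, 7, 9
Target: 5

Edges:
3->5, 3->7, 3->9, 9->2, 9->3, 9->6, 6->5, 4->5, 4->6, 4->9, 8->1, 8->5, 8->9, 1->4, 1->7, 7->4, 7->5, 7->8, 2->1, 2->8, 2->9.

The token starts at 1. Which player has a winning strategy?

A0 = {5}
A1: add {6, 8} — 6 (Reacher) has 6→5; 8 (Reacher) has 8→5.
A2 = A1; e.g. 1 (Reacher) has no edge into A1. Fixed point.
1 never enters the attractor, so Blocker can avoid the target forever.

Blocker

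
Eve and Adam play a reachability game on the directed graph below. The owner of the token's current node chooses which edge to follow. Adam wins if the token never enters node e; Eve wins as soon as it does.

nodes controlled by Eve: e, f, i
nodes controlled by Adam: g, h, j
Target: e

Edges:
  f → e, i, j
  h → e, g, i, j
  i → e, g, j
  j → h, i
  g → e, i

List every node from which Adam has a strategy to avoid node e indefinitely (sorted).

h, j

A0 = {e}
A1: add {f, i} — f (Eve) has f→e; i (Eve) has i→e.
A2: add {g} — g (Adam): all of {e, i} already in.
A3 = A2; e.g. h (Adam) can still go to j. Fixed point.
Eve's attractor = {e, f, g, i}; Adam avoids the target exactly from the complement.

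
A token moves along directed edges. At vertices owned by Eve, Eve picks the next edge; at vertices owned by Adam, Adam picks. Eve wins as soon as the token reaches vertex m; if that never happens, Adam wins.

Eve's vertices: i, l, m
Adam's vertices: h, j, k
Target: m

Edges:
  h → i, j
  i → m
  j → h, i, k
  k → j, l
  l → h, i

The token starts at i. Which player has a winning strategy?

Eve

A0 = {m}
A1: add {i} — i (Eve) has i→m.
i ∈ A1, so Eve can force the target.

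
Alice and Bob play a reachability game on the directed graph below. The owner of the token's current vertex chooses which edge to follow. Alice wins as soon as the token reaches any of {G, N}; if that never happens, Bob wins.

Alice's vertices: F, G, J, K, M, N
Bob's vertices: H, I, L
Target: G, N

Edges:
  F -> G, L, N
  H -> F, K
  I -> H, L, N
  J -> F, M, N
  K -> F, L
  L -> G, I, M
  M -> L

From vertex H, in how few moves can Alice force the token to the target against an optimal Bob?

3

A0 = {G, N}
A1: add {F, J} — F (Alice) has F→G; J (Alice) has J→N.
A2: add {K} — K (Alice) has K→F.
A3: add {H} — H (Bob): all of {F, K} already in.
A4 = A3; e.g. I (Bob) can still go to L. Fixed point.
H enters the attractor at level 3, so Alice can force the target in 3 moves from there.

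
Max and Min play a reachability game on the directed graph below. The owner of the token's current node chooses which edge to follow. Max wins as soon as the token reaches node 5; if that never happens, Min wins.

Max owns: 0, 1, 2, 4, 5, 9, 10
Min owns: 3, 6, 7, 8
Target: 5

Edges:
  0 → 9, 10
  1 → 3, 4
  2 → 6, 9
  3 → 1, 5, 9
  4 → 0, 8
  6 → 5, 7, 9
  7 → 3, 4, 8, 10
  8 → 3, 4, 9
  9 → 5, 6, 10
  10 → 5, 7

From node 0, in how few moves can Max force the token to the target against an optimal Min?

A0 = {5}
A1: add {9, 10} — 9 (Max) has 9→5; 10 (Max) has 10→5.
A2: add {0, 2} — 0 (Max) has 0→9; 2 (Max) has 2→9.
0 enters the attractor at level 2, so Max can force the target in 2 moves from there.

2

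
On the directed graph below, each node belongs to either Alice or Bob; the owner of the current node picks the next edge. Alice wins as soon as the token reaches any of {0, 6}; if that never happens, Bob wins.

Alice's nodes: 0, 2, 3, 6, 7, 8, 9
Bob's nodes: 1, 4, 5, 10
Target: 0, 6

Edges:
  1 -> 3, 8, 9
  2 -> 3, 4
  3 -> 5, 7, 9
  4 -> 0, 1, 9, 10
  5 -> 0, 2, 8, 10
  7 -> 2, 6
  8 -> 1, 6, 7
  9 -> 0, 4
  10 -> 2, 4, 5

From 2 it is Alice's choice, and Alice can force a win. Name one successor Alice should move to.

A0 = {0, 6}
A1: add {7, 8, 9} — 7 (Alice) has 7→6; 8 (Alice) has 8→6; 9 (Alice) has 9→0.
A2: add {3} — 3 (Alice) has 3→7.
A3: add {1, 2} — 1 (Bob): all of {3, 8, 9} already in; 2 (Alice) has 2→3.
A4 = A3; e.g. 4 (Bob) can still go to 10. Fixed point.
From 2, successor 3 is in the attractor (rank 2); the other successor 4 is not.

3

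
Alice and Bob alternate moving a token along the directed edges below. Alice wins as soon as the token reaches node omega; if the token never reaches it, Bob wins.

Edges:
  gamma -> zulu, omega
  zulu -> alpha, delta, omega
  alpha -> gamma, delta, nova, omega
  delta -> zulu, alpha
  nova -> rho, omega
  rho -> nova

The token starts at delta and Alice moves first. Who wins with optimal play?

Track states (vertex, player-to-move).
A0 = {(omega,Alice), (omega,Bob)}
A1: add {(gamma,Alice), (zulu,Alice), (alpha,Alice), (nova,Alice)}.
A2: add {(gamma,Bob), (delta,Bob), (rho,Bob)}.
A3 = A2; e.g. (zulu,Bob) stays out. (delta,Alice) never enters ⇒ Bob avoids the target.

Bob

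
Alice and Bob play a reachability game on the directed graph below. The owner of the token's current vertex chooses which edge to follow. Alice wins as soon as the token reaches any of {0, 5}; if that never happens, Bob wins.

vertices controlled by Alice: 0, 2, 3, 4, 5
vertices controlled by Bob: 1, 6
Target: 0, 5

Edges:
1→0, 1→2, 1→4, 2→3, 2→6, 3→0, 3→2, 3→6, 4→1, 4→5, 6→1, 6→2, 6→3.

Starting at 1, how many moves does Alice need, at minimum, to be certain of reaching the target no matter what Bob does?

3

A0 = {0, 5}
A1: add {3, 4} — 3 (Alice) has 3→0; 4 (Alice) has 4→5.
A2: add {2} — 2 (Alice) has 2→3.
A3: add {1} — 1 (Bob): all of {0, 2, 4} already in.
1 enters the attractor at level 3, so Alice can force the target in 3 moves from there.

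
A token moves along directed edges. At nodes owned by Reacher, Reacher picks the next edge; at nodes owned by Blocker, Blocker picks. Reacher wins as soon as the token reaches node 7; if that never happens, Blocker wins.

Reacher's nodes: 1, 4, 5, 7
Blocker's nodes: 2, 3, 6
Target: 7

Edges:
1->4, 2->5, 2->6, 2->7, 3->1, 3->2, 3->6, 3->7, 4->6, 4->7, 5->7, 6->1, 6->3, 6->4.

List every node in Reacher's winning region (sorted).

A0 = {7}
A1: add {4, 5} — 4 (Reacher) has 4→7; 5 (Reacher) has 5→7.
A2: add {1} — 1 (Reacher) has 1→4.
A3 = A2; e.g. 2 (Blocker) can still go to 6. Fixed point.
Reacher's winning region = {1, 4, 5, 7}.

1, 4, 5, 7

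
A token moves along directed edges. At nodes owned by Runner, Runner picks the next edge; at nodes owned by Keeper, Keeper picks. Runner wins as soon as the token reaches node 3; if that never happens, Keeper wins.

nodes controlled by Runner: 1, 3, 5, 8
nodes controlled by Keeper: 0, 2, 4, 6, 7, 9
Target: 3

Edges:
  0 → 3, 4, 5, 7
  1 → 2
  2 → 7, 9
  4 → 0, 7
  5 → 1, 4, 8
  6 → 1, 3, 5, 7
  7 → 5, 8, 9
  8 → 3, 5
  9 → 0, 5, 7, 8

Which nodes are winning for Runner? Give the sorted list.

3, 5, 8

A0 = {3}
A1: add {8} — 8 (Runner) has 8→3.
A2: add {5} — 5 (Runner) has 5→8.
A3 = A2; e.g. 0 (Keeper) can still go to 4. Fixed point.
Runner's winning region = {3, 5, 8}.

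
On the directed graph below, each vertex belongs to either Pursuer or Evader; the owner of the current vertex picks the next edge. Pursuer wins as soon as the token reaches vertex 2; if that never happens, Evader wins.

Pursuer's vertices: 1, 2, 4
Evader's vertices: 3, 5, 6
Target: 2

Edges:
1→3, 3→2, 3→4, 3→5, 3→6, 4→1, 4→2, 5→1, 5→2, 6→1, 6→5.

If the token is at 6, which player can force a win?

A0 = {2}
A1: add {4} — 4 (Pursuer) has 4→2.
A2 = A1; e.g. 1 (Pursuer) has no edge into A1. Fixed point.
6 never enters the attractor, so Evader can avoid the target forever.

Evader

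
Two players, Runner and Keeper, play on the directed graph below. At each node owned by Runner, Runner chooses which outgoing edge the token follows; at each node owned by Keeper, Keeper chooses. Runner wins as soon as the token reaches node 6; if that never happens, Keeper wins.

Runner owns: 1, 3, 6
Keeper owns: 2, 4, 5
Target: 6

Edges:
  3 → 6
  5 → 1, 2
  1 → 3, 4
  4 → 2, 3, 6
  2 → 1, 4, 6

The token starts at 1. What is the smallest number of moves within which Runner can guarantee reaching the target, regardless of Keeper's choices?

2

A0 = {6}
A1: add {3} — 3 (Runner) has 3→6.
A2: add {1} — 1 (Runner) has 1→3.
A3 = A2; e.g. 2 (Keeper) can still go to 4. Fixed point.
1 enters the attractor at level 2, so Runner can force the target in 2 moves from there.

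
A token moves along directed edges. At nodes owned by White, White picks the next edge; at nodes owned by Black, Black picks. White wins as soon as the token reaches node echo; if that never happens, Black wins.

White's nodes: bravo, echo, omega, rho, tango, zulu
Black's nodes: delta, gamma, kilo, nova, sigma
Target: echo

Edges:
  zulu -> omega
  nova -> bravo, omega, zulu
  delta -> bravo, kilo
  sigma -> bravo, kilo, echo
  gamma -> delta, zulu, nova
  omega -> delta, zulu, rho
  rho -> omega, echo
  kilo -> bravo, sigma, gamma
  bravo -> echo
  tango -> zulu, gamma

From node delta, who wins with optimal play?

Black

A0 = {echo}
A1: add {bravo, rho} — bravo (White) has bravo→echo; rho (White) has rho→echo.
A2: add {omega} — omega (White) has omega→rho.
A3: add {zulu} — zulu (White) has zulu→omega.
A4: add {nova, tango} — tango (White) has tango→zulu; nova (Black): all of {bravo, omega, zulu} already in.
A5 = A4; e.g. delta (Black) can still go to kilo. Fixed point.
delta never enters the attractor, so Black can avoid the target forever.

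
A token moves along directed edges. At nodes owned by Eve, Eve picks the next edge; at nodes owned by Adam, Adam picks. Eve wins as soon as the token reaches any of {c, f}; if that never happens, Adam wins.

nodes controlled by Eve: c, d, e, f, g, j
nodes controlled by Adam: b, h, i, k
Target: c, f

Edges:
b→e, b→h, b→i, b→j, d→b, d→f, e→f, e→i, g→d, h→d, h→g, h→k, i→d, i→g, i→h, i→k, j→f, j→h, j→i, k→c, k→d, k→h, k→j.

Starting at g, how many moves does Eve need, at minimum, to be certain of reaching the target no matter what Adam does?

2

A0 = {c, f}
A1: add {d, e, j} — d (Eve) has d→f; e (Eve) has e→f; j (Eve) has j→f.
A2: add {g} — g (Eve) has g→d.
A3 = A2; e.g. b (Adam) can still go to h. Fixed point.
g enters the attractor at level 2, so Eve can force the target in 2 moves from there.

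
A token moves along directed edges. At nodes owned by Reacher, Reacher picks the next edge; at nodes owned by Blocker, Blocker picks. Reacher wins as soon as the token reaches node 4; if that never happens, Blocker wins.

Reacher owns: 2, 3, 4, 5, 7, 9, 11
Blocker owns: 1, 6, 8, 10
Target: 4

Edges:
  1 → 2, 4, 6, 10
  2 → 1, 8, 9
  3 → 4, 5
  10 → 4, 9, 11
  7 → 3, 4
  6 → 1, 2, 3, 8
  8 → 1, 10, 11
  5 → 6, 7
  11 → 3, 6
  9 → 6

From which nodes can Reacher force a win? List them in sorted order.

A0 = {4}
A1: add {3, 7} — 3 (Reacher) has 3→4; 7 (Reacher) has 7→4.
A2: add {5, 11} — 5 (Reacher) has 5→7; 11 (Reacher) has 11→3.
A3 = A2; e.g. 1 (Blocker) can still go to 2. Fixed point.
Reacher's winning region = {3, 4, 5, 7, 11}.

3, 4, 5, 7, 11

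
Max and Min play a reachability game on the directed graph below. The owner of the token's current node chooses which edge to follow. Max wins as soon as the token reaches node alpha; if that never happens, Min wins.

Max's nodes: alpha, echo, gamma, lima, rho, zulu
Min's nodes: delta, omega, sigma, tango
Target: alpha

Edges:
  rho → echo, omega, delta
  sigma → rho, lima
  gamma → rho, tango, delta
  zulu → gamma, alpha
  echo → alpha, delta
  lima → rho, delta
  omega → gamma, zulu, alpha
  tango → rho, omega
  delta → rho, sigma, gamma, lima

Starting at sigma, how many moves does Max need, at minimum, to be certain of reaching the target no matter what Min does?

4

A0 = {alpha}
A1: add {echo, zulu} — zulu (Max) has zulu→alpha; echo (Max) has echo→alpha.
A2: add {rho} — rho (Max) has rho→echo.
A3: add {gamma, lima} — gamma (Max) has gamma→rho; lima (Max) has lima→rho.
A4: add {omega, sigma} — sigma (Min): all of {rho, lima} already in; omega (Min): all of {gamma, zulu, alpha} already in.
sigma enters the attractor at level 4, so Max can force the target in 4 moves from there.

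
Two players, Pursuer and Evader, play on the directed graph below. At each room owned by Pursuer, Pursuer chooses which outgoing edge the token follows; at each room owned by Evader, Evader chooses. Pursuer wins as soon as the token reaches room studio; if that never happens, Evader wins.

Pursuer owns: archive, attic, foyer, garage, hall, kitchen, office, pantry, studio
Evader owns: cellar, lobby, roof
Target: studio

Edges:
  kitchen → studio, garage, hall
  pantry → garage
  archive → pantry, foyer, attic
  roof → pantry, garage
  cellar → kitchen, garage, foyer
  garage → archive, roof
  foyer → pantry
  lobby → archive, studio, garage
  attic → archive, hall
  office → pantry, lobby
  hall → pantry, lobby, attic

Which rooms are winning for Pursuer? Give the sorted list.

A0 = {studio}
A1: add {kitchen} — kitchen (Pursuer) has kitchen→studio.
A2 = A1; e.g. pantry (Pursuer) has no edge into A1. Fixed point.
Pursuer's winning region = {kitchen, studio}.

kitchen, studio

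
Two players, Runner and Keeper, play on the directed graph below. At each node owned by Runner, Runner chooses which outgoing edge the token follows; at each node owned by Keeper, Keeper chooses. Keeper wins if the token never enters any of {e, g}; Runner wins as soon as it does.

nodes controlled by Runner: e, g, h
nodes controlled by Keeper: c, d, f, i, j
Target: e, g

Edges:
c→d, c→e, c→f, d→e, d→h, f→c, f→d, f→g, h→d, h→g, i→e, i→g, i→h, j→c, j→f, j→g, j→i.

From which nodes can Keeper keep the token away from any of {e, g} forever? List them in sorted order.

c, f, j

A0 = {e, g}
A1: add {h} — h (Runner) has h→g.
A2: add {d, i} — d (Keeper): all of {e, h} already in; i (Keeper): all of {e, g, h} already in.
A3 = A2; e.g. c (Keeper) can still go to f. Fixed point.
Runner's attractor = {d, e, g, h, i}; Keeper avoids the target exactly from the complement.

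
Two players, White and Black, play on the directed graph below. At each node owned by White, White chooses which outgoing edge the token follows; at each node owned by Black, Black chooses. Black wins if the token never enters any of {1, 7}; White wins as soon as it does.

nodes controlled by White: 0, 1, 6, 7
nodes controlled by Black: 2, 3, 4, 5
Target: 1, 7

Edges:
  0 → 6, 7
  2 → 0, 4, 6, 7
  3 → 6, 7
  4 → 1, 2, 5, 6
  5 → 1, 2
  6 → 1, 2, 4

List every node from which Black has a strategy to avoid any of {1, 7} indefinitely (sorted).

A0 = {1, 7}
A1: add {0, 6} — 0 (White) has 0→7; 6 (White) has 6→1.
A2: add {3} — 3 (Black): all of {6, 7} already in.
A3 = A2; e.g. 2 (Black) can still go to 4. Fixed point.
White's attractor = {0, 1, 3, 6, 7}; Black avoids the target exactly from the complement.

2, 4, 5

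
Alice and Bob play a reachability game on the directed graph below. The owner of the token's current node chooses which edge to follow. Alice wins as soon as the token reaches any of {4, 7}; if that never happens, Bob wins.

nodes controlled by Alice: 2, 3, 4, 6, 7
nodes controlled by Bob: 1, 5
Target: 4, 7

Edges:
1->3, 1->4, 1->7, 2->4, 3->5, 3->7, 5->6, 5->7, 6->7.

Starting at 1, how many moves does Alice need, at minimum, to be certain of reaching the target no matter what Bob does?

2

A0 = {4, 7}
A1: add {2, 3, 6} — 2 (Alice) has 2→4; 3 (Alice) has 3→7; 6 (Alice) has 6→7.
A2: add {1, 5} — 1 (Bob): all of {3, 4, 7} already in; 5 (Bob): all of {6, 7} already in.
A2 = all vertices. Fixed point.
1 enters the attractor at level 2, so Alice can force the target in 2 moves from there.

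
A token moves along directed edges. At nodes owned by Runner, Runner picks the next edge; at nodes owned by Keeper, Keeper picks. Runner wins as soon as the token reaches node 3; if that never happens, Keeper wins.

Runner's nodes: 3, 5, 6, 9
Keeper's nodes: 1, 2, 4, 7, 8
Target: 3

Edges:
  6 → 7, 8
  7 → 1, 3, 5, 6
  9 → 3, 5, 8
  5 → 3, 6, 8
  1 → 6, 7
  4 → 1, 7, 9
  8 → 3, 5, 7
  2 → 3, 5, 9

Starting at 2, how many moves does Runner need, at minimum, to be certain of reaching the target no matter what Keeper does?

A0 = {3}
A1: add {5, 9} — 5 (Runner) has 5→3; 9 (Runner) has 9→3.
A2: add {2} — 2 (Keeper): all of {3, 5, 9} already in.
A3 = A2; e.g. 1 (Keeper) can still go to 6. Fixed point.
2 enters the attractor at level 2, so Runner can force the target in 2 moves from there.

2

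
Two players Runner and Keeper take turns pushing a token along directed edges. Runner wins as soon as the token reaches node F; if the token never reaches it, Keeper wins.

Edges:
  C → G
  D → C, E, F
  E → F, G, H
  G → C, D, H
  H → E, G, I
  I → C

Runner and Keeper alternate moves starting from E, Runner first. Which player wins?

Track states (vertex, player-to-move).
A0 = {(F,Runner), (F,Keeper)}
A1: add {(D,Runner), (E,Runner)}.
(E,Runner) ∈ A1 ⇒ Runner forces the target.

Runner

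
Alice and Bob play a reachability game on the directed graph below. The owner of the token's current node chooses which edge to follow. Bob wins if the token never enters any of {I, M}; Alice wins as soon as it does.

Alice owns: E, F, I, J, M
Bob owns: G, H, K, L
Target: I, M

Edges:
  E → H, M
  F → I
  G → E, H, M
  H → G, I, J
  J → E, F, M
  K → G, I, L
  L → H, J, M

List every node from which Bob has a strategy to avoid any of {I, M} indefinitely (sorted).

G, H, K, L

A0 = {I, M}
A1: add {E, F, J} — E (Alice) has E→M; F (Alice) has F→I; J (Alice) has J→M.
A2 = A1; e.g. G (Bob) can still go to H. Fixed point.
Alice's attractor = {E, F, I, J, M}; Bob avoids the target exactly from the complement.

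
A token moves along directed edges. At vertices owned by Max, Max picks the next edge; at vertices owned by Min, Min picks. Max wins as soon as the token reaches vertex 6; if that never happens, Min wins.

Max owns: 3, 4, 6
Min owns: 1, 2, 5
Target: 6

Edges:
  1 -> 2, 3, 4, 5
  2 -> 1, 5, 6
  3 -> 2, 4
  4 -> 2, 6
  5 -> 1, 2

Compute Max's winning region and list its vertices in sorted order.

A0 = {6}
A1: add {4} — 4 (Max) has 4→6.
A2: add {3} — 3 (Max) has 3→4.
A3 = A2; e.g. 1 (Min) can still go to 2. Fixed point.
Max's winning region = {3, 4, 6}.

3, 4, 6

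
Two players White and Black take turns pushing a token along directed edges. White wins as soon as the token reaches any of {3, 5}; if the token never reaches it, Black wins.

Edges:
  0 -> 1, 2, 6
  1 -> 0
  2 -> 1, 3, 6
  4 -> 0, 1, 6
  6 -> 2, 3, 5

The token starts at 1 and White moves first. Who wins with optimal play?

Black

Track states (vertex, player-to-move).
A0 = {(3,White), (3,Black), (5,White), (5,Black)}
A1: add {(2,White), (6,White)}.
A2: add {(6,Black)}.
A3: add {(0,White), (4,White)}.
A4: add {(1,Black)}.
A5 = A4; e.g. (0,Black) stays out. (1,White) never enters ⇒ Black avoids the target.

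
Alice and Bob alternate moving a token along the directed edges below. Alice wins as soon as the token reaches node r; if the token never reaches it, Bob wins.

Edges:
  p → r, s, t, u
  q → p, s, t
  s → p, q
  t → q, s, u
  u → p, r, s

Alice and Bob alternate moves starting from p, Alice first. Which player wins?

Alice

Track states (vertex, player-to-move).
A0 = {(r,Alice), (r,Bob)}
A1: add {(p,Alice), (u,Alice)}.
(p,Alice) ∈ A1 ⇒ Alice forces the target.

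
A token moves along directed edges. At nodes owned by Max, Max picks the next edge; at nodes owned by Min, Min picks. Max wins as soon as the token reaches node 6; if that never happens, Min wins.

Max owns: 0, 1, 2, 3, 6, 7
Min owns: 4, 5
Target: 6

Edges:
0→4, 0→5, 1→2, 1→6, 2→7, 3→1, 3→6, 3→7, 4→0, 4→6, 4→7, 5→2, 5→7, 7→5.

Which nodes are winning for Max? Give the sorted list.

1, 3, 6

A0 = {6}
A1: add {1, 3} — 1 (Max) has 1→6; 3 (Max) has 3→6.
A2 = A1; e.g. 0 (Max) has no edge into A1. Fixed point.
Max's winning region = {1, 3, 6}.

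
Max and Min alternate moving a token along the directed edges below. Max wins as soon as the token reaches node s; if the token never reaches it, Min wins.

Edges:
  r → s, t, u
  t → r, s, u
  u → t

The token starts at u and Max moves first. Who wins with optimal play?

Min

Track states (vertex, player-to-move).
A0 = {(s,Max), (s,Min)}
A1: add {(r,Max), (t,Max)}.
A2: add {(u,Min)}.
A3 = A2; e.g. (r,Min) stays out. (u,Max) never enters ⇒ Min avoids the target.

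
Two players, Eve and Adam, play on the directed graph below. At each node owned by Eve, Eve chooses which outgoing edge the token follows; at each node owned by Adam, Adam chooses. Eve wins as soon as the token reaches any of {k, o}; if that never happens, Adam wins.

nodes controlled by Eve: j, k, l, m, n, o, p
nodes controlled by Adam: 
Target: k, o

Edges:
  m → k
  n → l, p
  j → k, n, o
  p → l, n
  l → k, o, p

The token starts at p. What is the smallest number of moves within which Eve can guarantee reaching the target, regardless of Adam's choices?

A0 = {k, o}
A1: add {j, l, m} — j (Eve) has j→k; l (Eve) has l→k; m (Eve) has m→k.
A2: add {n, p} — n (Eve) has n→l; p (Eve) has p→l.
A2 = all vertices. Fixed point.
p enters the attractor at level 2, so Eve can force the target in 2 moves from there.

2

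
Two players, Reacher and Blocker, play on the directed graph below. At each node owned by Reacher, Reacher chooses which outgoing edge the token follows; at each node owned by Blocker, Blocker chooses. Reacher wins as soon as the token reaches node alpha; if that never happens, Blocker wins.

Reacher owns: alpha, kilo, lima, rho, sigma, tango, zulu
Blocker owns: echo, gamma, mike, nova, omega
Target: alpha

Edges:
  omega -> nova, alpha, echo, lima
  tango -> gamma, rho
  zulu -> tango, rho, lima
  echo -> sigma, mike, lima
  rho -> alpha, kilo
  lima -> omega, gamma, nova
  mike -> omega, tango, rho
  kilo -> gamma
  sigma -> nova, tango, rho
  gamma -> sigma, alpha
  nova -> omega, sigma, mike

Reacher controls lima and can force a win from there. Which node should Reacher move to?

gamma

A0 = {alpha}
A1: add {rho} — rho (Reacher) has rho→alpha.
A2: add {sigma, tango, zulu} — sigma (Reacher) has sigma→rho; zulu (Reacher) has zulu→rho; tango (Reacher) has tango→rho.
A3: add {gamma} — gamma (Blocker): all of {sigma, alpha} already in.
A4: add {kilo, lima} — lima (Reacher) has lima→gamma; kilo (Reacher) has kilo→gamma.
A5 = A4; e.g. omega (Blocker) can still go to nova. Fixed point.
From lima, successor gamma is in the attractor (rank 3); the other successors nova, omega are not.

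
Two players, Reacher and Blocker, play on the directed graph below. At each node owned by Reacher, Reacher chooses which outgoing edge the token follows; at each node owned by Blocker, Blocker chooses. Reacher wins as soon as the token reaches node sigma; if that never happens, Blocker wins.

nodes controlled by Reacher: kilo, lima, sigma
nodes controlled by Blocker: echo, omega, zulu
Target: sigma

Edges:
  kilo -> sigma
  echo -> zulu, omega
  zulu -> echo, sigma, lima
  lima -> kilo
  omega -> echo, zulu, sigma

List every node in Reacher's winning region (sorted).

A0 = {sigma}
A1: add {kilo} — kilo (Reacher) has kilo→sigma.
A2: add {lima} — lima (Reacher) has lima→kilo.
A3 = A2; e.g. echo (Blocker) can still go to zulu. Fixed point.
Reacher's winning region = {kilo, lima, sigma}.

kilo, lima, sigma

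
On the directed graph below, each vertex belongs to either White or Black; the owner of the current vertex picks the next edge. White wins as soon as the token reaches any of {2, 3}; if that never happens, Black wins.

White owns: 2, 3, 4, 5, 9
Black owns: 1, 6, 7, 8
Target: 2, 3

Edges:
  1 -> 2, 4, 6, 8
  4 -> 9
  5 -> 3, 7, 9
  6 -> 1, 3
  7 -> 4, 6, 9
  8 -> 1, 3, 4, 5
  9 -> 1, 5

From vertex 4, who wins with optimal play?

A0 = {2, 3}
A1: add {5} — 5 (White) has 5→3.
A2: add {9} — 9 (White) has 9→5.
A3: add {4} — 4 (White) has 4→9.
A4 = A3; e.g. 1 (Black) can still go to 6. Fixed point.
4 ∈ A3, so White can force the target.

White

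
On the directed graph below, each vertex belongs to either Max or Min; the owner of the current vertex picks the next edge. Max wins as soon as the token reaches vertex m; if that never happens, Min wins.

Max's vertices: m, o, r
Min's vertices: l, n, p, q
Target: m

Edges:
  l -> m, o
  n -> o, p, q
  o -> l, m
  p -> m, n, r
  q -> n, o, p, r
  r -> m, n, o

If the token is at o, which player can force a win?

A0 = {m}
A1: add {o, r} — o (Max) has o→m; r (Max) has r→m.
o ∈ A1, so Max can force the target.

Max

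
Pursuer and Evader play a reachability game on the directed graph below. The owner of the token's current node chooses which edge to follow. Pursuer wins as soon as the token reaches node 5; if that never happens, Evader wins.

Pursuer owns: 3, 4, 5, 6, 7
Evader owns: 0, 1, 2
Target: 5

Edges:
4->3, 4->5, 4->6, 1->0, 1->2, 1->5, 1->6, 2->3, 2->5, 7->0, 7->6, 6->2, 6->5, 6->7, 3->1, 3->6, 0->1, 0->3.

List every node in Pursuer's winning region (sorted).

A0 = {5}
A1: add {4, 6} — 4 (Pursuer) has 4→5; 6 (Pursuer) has 6→5.
A2: add {3, 7} — 3 (Pursuer) has 3→6; 7 (Pursuer) has 7→6.
A3: add {2} — 2 (Evader): all of {3, 5} already in.
A4 = A3; e.g. 0 (Evader) can still go to 1. Fixed point.
Pursuer's winning region = {2, 3, 4, 5, 6, 7}.

2, 3, 4, 5, 6, 7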